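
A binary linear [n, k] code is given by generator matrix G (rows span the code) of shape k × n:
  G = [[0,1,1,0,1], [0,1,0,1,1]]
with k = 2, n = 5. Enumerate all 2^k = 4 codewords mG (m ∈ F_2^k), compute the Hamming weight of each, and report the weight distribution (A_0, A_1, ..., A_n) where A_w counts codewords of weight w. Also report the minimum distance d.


Weight distribution: A_0 = 1, A_2 = 1, A_3 = 2. Minimum distance d = 2.

Enumerate all 2^2 = 4 messages m ∈ F_2^2.
For each, compute codeword c = mG in F_2^5, then tally its weight.
  m = 00 → c = 00000, weight = 0.
  m = 10 → c = 01101, weight = 3.
  m = 01 → c = 01011, weight = 3.
  m = 11 → c = 00110, weight = 2.
Tally weights:
  weight 0: 1 codewords.
  weight 2: 1 codewords.
  weight 3: 2 codewords.
Minimum distance d = smallest w > 0 with A_w > 0 = 2.
Sanity: Σ A_w = 4 = 2^2 = 4 ✓.


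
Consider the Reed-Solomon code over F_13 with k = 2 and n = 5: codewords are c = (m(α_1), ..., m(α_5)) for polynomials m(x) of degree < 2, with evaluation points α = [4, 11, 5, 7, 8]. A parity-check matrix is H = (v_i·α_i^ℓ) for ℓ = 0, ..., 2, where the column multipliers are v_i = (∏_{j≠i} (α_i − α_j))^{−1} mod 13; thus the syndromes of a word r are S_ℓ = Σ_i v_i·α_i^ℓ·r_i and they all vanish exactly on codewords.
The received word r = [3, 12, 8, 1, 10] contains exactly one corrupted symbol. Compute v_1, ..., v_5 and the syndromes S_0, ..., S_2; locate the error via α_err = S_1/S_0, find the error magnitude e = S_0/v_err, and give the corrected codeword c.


S = (2, 1, 7), error at position 4, error magnitude e = 9, c = [3, 12, 8, 5, 10].

Step 1: column multipliers v_i = (∏_{j≠i}(α_i − α_j))^{−1} mod 13.
  i = 1 (α = 4): (4−11)(4−5)(4−7)(4−8) = (−7)·(−1)·(−3)·(−4) = 84 ≡ 6, so v_1 = 6^{−1} = 11 (mod 13).
  i = 2 (α = 11): (11−4)(11−5)(11−7)(11−8) = 7·6·4·3 = 504 ≡ 10, so v_2 = 10^{−1} = 4 (mod 13).
  i = 3 (α = 5): (5−4)(5−11)(5−7)(5−8) = 1·(−6)·(−2)·(−3) = −36 ≡ 3, so v_3 = 3^{−1} = 9 (mod 13).
  i = 4 (α = 7): (7−4)(7−11)(7−5)(7−8) = 3·(−4)·2·(−1) = 24 ≡ 11, so v_4 = 11^{−1} = 6 (mod 13).
  i = 5 (α = 8): (8−4)(8−11)(8−5)(8−7) = 4·(−3)·3·1 = −36 ≡ 3, so v_5 = 3^{−1} = 9 (mod 13).
  v = [11, 4, 9, 6, 9].
Step 2: syndromes of r = [3, 12, 8, 1, 10] (all sums mod 13).
  S_0 = Σ v_i r_i = 11·3 + 4·12 + 9·8 + 6·1 + 9·10 = 249 ≡ 2.
  S_1 = Σ v_i α_i r_i = 11·4·3 + 4·11·12 + 9·5·8 + 6·7·1 + 9·8·10 = 1782 ≡ 1.
  α_i^2 mod 13 = [3, 4, 12, 10, 12].
  S_2 = Σ v_i α_i^2 r_i = 11·3·3 + 4·4·12 + 9·12·8 + 6·10·1 + 9·12·10 = 2295 ≡ 7.
  S = (2, 1, 7) ≠ 0, so r is not a codeword (an error is present).
Step 3: locate the error. For a single error e at position i, S_ℓ = v_i·e·α_i^ℓ, so α_err = S_1/S_0.
  S_0^{−1} = 2^{−1} = 7 (mod 13), so α_err = 1·7 = 7 ≡ 7 = α_4. Error position i = 4.
  Consistency check: S_2/S_1 = 7·1 = 7 ≡ 7 = α_err ✓ (single-error assumption holds).
Step 4: error magnitude e = S_0/v_4 = S_0·∏_{j≠4}(α_4 − α_j) = 2·11 = 22 ≡ 9 (mod 13).
Step 5: correct position 4: c_4 = r_4 − e = 1 − 9 ≡ 5 (mod 13). Hence c = [3, 12, 8, 5, 10].
  Check: interpolating c through the α_i gives m(x) = 9 + 5·x (degree < 2) with m(α_i) = c_i for every i, so c is indeed a codeword.


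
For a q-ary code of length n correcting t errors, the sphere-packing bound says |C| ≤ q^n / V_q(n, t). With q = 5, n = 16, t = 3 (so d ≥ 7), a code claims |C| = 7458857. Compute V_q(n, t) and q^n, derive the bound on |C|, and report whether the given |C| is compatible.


V_q(n, t) = 37825, q^n = 152587890625, Hamming bound = 4034048, |C| = 7458857 > bound (violated).

Step 1: Compute V_q(n, t) = Σ_{j=0}^3 C(n, j) (q−1)^j.
  j = 0: C(16,0)·(4)^0 = 1·1 = 1.
  j = 1: C(16,1)·(4)^1 = 16·4 = 64.
  j = 2: C(16,2)·(4)^2 = 120·16 = 1920.
  j = 3: C(16,3)·(4)^3 = 560·64 = 35840.
  V_q(n, t) = 1 + 64 + 1920 + 35840 = 37825.
Step 2: q^n = 5^16 = 152587890625.
Step 3: Hamming bound ⌊q^n / V_q(n,t)⌋ = ⌊152587890625/37825⌋ = 4034048.
Step 4: Compare |C| = 7458857 to 4034048: violated.
The claimed |C| lies above the Hamming bound, so no 5-ary code of length 16 with d ≥ 7 can have 7458857 codewords.


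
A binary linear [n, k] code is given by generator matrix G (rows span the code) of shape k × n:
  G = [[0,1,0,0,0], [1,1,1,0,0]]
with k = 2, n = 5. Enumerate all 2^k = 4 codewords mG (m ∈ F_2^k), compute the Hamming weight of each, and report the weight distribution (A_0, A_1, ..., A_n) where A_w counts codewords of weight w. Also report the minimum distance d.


Weight distribution: A_0 = 1, A_1 = 1, A_2 = 1, A_3 = 1. Minimum distance d = 1.

Enumerate all 2^2 = 4 messages m ∈ F_2^2.
For each, compute codeword c = mG in F_2^5, then tally its weight.
  m = 00 → c = 00000, weight = 0.
  m = 10 → c = 01000, weight = 1.
  m = 01 → c = 11100, weight = 3.
  m = 11 → c = 10100, weight = 2.
Tally weights:
  weight 0: 1 codewords.
  weight 1: 1 codewords.
  weight 2: 1 codewords.
  weight 3: 1 codewords.
Minimum distance d = smallest w > 0 with A_w > 0 = 1.
Sanity: Σ A_w = 4 = 2^2 = 4 ✓.


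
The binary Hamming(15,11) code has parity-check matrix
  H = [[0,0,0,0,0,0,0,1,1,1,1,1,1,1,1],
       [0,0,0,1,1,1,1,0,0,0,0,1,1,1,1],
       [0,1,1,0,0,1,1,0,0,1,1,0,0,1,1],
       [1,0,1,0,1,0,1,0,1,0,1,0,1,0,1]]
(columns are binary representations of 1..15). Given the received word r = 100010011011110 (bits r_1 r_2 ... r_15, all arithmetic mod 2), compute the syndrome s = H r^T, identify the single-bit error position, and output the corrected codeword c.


s = (0, 0, 0, 1)^T, error position = 1, corrected codeword c = 000010011011110

Compute s = H r^T mod 2 one row at a time:
  s_1 = 1 + 1 + 0 + 1 + 1 + 1 + 1 + 0 = 6 ≡ 0 (mod 2).
  s_2 = 0 + 1 + 0 + 0 + 1 + 1 + 1 + 0 = 4 ≡ 0 (mod 2).
  s_3 = 0 + 0 + 0 + 0 + 0 + 1 + 1 + 0 = 2 ≡ 0 (mod 2).
  s_4 = 1 + 0 + 1 + 0 + 1 + 1 + 1 + 0 = 5 ≡ 1 (mod 2).
s = (0, 0, 0, 1)^T — this equals column 1 of H (binary 0001), so error is at position 1.
Correct: flip bit 1 of r = 100010011011110 to get c = 000010011011110.


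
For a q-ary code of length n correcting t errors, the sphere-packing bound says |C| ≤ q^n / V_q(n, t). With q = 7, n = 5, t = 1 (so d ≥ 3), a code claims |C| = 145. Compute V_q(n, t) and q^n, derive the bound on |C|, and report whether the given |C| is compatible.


V_q(n, t) = 31, q^n = 16807, Hamming bound = 542, |C| = 145 ≤ bound (satisfied).

Step 1: Compute V_q(n, t) = Σ_{j=0}^1 C(n, j) (q−1)^j.
  j = 0: C(5,0)·(6)^0 = 1·1 = 1.
  j = 1: C(5,1)·(6)^1 = 5·6 = 30.
  V_q(n, t) = 1 + 30 = 31.
Step 2: q^n = 7^5 = 16807.
Step 3: Hamming bound ⌊q^n / V_q(n,t)⌋ = ⌊16807/31⌋ = 542.
Step 4: Compare |C| = 145 to 542: satisfied.
The claimed |C| lies below the Hamming bound.


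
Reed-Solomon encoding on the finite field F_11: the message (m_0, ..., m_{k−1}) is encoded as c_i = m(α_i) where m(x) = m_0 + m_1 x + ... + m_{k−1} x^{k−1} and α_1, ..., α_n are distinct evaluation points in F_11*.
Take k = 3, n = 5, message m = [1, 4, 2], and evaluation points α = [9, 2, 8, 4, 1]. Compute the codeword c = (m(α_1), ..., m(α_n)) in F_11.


c = [1, 6, 7, 5, 7]

Message polynomial: m(x) = 1 + 4·x + 2·x^2 (mod 11).
For each evaluation point α_i, compute m(α_i) mod 11:
  α_1 = 9: Horner steps 2 → 0 → 1, so m(9) = 1.
  α_2 = 2: Horner steps 2 → 8 → 6, so m(2) = 6.
  α_3 = 8: Horner steps 2 → 9 → 7, so m(8) = 7.
  α_4 = 4: Horner steps 2 → 1 → 5, so m(4) = 5.
  α_5 = 1: Horner steps 2 → 6 → 7, so m(1) = 7.
Codeword c = [1, 6, 7, 5, 7] ∈ F_11^5.


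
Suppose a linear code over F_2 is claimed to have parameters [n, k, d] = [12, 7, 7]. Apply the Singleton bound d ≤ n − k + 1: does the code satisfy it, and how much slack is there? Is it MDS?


Singleton RHS = n − k + 1 = 6, slack = -1, bound violated (no such code; not MDS).

Singleton bound: d ≤ n − k + 1.
Here n = 12, k = 7, so n − k + 1 = 6.
Given d = 7, check d ≤ 6: NO.
Slack = (n − k + 1) − d = -1.
The slack is negative: d = 7 exceeds n − k + 1 = 6 by 1, so the Singleton bound is violated and no linear [12, 7, 7]_2 code can exist. In particular it is not MDS (MDS requires d = n − k + 1 exactly).
Description: the claimed parameters are [12, 7, 7]_2; such a code would be impossible (violates the Singleton bound).


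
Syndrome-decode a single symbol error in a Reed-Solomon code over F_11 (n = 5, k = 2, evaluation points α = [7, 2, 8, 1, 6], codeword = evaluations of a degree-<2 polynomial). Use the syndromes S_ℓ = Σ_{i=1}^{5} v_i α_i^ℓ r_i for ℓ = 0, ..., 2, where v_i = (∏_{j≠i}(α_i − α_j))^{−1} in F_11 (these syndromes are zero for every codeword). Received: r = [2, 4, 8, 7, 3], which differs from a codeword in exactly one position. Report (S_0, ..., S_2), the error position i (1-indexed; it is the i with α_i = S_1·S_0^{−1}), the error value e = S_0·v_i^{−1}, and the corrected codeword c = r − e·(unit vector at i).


S = (8, 1, 7), error at position 1, error magnitude e = 2, c = [0, 4, 8, 7, 3].

Step 1: column multipliers v_i = (∏_{j≠i}(α_i − α_j))^{−1} mod 11.
  i = 1 (α = 7): (7−2)(7−8)(7−1)(7−6) = 5·(−1)·6·1 = −30 ≡ 3, so v_1 = 3^{−1} = 4 (mod 11).
  i = 2 (α = 2): (2−7)(2−8)(2−1)(2−6) = (−5)·(−6)·1·(−4) = −120 ≡ 1, so v_2 = 1^{−1} = 1 (mod 11).
  i = 3 (α = 8): (8−7)(8−2)(8−1)(8−6) = 1·6·7·2 = 84 ≡ 7, so v_3 = 7^{−1} = 8 (mod 11).
  i = 4 (α = 1): (1−7)(1−2)(1−8)(1−6) = (−6)·(−1)·(−7)·(−5) = 210 ≡ 1, so v_4 = 1^{−1} = 1 (mod 11).
  i = 5 (α = 6): (6−7)(6−2)(6−8)(6−1) = (−1)·4·(−2)·5 = 40 ≡ 7, so v_5 = 7^{−1} = 8 (mod 11).
  v = [4, 1, 8, 1, 8].
Step 2: syndromes of r = [2, 4, 8, 7, 3] (all sums mod 11).
  S_0 = Σ v_i r_i = 4·2 + 1·4 + 8·8 + 1·7 + 8·3 = 107 ≡ 8.
  S_1 = Σ v_i α_i r_i = 4·7·2 + 1·2·4 + 8·8·8 + 1·1·7 + 8·6·3 = 727 ≡ 1.
  α_i^2 mod 11 = [5, 4, 9, 1, 3].
  S_2 = Σ v_i α_i^2 r_i = 4·5·2 + 1·4·4 + 8·9·8 + 1·1·7 + 8·3·3 = 711 ≡ 7.
  S = (8, 1, 7) ≠ 0, so r is not a codeword (an error is present).
Step 3: locate the error. For a single error e at position i, S_ℓ = v_i·e·α_i^ℓ, so α_err = S_1/S_0.
  S_0^{−1} = 8^{−1} = 7 (mod 11), so α_err = 1·7 = 7 ≡ 7 = α_1. Error position i = 1.
  Consistency check: S_2/S_1 = 7·1 = 7 ≡ 7 = α_err ✓ (single-error assumption holds).
Step 4: error magnitude e = S_0/v_1 = S_0·∏_{j≠1}(α_1 − α_j) = 8·3 = 24 ≡ 2 (mod 11).
Step 5: correct position 1: c_1 = r_1 − e = 2 − 2 ≡ 0 (mod 11). Hence c = [0, 4, 8, 7, 3].
  Check: interpolating c through the α_i gives m(x) = 10 + 8·x (degree < 2) with m(α_i) = c_i for every i, so c is indeed a codeword.


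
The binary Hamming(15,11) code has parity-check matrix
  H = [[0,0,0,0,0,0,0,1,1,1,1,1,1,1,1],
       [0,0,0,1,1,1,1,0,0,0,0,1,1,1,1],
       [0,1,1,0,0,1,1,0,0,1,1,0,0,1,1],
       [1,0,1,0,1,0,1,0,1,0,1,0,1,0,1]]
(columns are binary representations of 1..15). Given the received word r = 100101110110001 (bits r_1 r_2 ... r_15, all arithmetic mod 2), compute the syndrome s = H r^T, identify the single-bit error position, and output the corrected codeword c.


s = (0, 0, 1, 0)^T, error position = 2, corrected codeword c = 110101110110001

Compute s = H r^T mod 2 one row at a time:
  s_1 = 1 + 0 + 1 + 1 + 0 + 0 + 0 + 1 = 4 ≡ 0 (mod 2).
  s_2 = 1 + 0 + 1 + 1 + 0 + 0 + 0 + 1 = 4 ≡ 0 (mod 2).
  s_3 = 0 + 0 + 1 + 1 + 1 + 1 + 0 + 1 = 5 ≡ 1 (mod 2).
  s_4 = 1 + 0 + 0 + 1 + 0 + 1 + 0 + 1 = 4 ≡ 0 (mod 2).
s = (0, 0, 1, 0)^T — this equals column 2 of H (binary 0010), so error is at position 2.
Correct: flip bit 2 of r = 100101110110001 to get c = 110101110110001.


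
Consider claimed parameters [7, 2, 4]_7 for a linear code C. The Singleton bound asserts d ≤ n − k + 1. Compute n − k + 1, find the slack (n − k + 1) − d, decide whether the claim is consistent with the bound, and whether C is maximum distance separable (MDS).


Singleton RHS = n − k + 1 = 6, slack = 2, bound satisfied, not MDS.

Singleton bound: d ≤ n − k + 1.
Here n = 7, k = 2, so n − k + 1 = 6.
Given d = 4, check d ≤ 6: YES.
Slack = (n − k + 1) − d = 2.
The code is NOT MDS (slack = 2 > 0).
Description: the claimed parameters are [7, 2, 4]_7; such a code would be non-MDS.


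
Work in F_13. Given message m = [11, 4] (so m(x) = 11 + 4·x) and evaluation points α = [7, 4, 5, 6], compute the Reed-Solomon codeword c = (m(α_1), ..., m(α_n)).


c = [0, 1, 5, 9]

Message polynomial: m(x) = 11 + 4·x (mod 13).
For each evaluation point α_i, compute m(α_i) mod 13:
  α_1 = 7: Horner steps 4 → 0, so m(7) = 0.
  α_2 = 4: Horner steps 4 → 1, so m(4) = 1.
  α_3 = 5: Horner steps 4 → 5, so m(5) = 5.
  α_4 = 6: Horner steps 4 → 9, so m(6) = 9.
Codeword c = [0, 1, 5, 9] ∈ F_13^4.


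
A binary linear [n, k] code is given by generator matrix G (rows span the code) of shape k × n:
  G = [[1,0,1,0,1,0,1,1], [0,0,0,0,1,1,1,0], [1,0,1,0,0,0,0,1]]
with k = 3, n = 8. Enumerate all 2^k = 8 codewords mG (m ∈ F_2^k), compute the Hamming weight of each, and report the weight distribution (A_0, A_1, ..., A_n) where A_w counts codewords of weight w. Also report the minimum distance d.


Weight distribution: A_0 = 1, A_1 = 1, A_2 = 1, A_3 = 2, A_4 = 1, A_5 = 1, A_6 = 1. Minimum distance d = 1.

Enumerate all 2^3 = 8 messages m ∈ F_2^3.
For each, compute codeword c = mG in F_2^8, then tally its weight.
  m = 000 → c = 00000000, weight = 0.
  m = 100 → c = 10101011, weight = 5.
  m = 010 → c = 00001110, weight = 3.
  m = 110 → c = 10100101, weight = 4.
  m = 001 → c = 10100001, weight = 3.
  m = 101 → c = 00001010, weight = 2.
  m = 011 → c = 10101111, weight = 6.
  m = 111 → c = 00000100, weight = 1.
Tally weights:
  weight 0: 1 codewords.
  weight 1: 1 codewords.
  weight 2: 1 codewords.
  weight 3: 2 codewords.
  weight 4: 1 codewords.
  weight 5: 1 codewords.
  weight 6: 1 codewords.
Minimum distance d = smallest w > 0 with A_w > 0 = 1.
Sanity: Σ A_w = 8 = 2^3 = 8 ✓.


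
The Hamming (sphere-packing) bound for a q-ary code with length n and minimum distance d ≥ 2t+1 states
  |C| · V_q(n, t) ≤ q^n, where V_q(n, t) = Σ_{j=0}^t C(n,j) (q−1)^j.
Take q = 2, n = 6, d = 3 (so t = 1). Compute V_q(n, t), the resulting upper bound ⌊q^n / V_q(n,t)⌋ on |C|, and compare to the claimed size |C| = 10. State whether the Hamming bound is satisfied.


V_q(n, t) = 7, q^n = 64, Hamming bound = 9, |C| = 10 > bound (violated).

Step 1: Compute V_q(n, t) = Σ_{j=0}^1 C(n, j) (q−1)^j.
  j = 0: C(6,0)·(1)^0 = 1·1 = 1.
  j = 1: C(6,1)·(1)^1 = 6·1 = 6.
  V_q(n, t) = 1 + 6 = 7.
Step 2: q^n = 2^6 = 64.
Step 3: Hamming bound ⌊q^n / V_q(n,t)⌋ = ⌊64/7⌋ = 9.
Step 4: Compare |C| = 10 to 9: violated.
The claimed |C| lies above the Hamming bound, so no 2-ary code of length 6 with d ≥ 3 can have 10 codewords.


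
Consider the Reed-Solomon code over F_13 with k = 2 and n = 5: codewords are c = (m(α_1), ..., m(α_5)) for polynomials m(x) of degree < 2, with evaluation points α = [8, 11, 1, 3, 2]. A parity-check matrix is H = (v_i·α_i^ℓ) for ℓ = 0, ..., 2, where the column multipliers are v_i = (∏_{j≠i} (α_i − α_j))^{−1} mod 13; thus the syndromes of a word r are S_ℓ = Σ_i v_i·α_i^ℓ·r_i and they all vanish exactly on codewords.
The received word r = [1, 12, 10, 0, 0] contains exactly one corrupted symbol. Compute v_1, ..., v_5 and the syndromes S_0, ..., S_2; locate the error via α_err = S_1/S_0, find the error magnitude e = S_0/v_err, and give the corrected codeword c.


S = (9, 5, 10), error at position 5, error magnitude e = 8, c = [1, 12, 10, 0, 5].

Step 1: column multipliers v_i = (∏_{j≠i}(α_i − α_j))^{−1} mod 13.
  i = 1 (α = 8): (8−11)(8−1)(8−3)(8−2) = (−3)·7·5·6 = −630 ≡ 7, so v_1 = 7^{−1} = 2 (mod 13).
  i = 2 (α = 11): (11−8)(11−1)(11−3)(11−2) = 3·10·8·9 = 2160 ≡ 2, so v_2 = 2^{−1} = 7 (mod 13).
  i = 3 (α = 1): (1−8)(1−11)(1−3)(1−2) = (−7)·(−10)·(−2)·(−1) = 140 ≡ 10, so v_3 = 10^{−1} = 4 (mod 13).
  i = 4 (α = 3): (3−8)(3−11)(3−1)(3−2) = (−5)·(−8)·2·1 = 80 ≡ 2, so v_4 = 2^{−1} = 7 (mod 13).
  i = 5 (α = 2): (2−8)(2−11)(2−1)(2−3) = (−6)·(−9)·1·(−1) = −54 ≡ 11, so v_5 = 11^{−1} = 6 (mod 13).
  v = [2, 7, 4, 7, 6].
Step 2: syndromes of r = [1, 12, 10, 0, 0] (all sums mod 13).
  S_0 = Σ v_i r_i = 2·1 + 7·12 + 4·10 + 7·0 + 6·0 = 126 ≡ 9.
  S_1 = Σ v_i α_i r_i = 2·8·1 + 7·11·12 + 4·1·10 + 7·3·0 + 6·2·0 = 980 ≡ 5.
  α_i^2 mod 13 = [12, 4, 1, 9, 4].
  S_2 = Σ v_i α_i^2 r_i = 2·12·1 + 7·4·12 + 4·1·10 + 7·9·0 + 6·4·0 = 400 ≡ 10.
  S = (9, 5, 10) ≠ 0, so r is not a codeword (an error is present).
Step 3: locate the error. For a single error e at position i, S_ℓ = v_i·e·α_i^ℓ, so α_err = S_1/S_0.
  S_0^{−1} = 9^{−1} = 3 (mod 13), so α_err = 5·3 = 15 ≡ 2 = α_5. Error position i = 5.
  Consistency check: S_2/S_1 = 10·8 = 80 ≡ 2 = α_err ✓ (single-error assumption holds).
Step 4: error magnitude e = S_0/v_5 = S_0·∏_{j≠5}(α_5 − α_j) = 9·11 = 99 ≡ 8 (mod 13).
Step 5: correct position 5: c_5 = r_5 − e = 0 − 8 ≡ 5 (mod 13). Hence c = [1, 12, 10, 0, 5].
  Check: interpolating c through the α_i gives m(x) = 2 + 8·x (degree < 2) with m(α_i) = c_i for every i, so c is indeed a codeword.


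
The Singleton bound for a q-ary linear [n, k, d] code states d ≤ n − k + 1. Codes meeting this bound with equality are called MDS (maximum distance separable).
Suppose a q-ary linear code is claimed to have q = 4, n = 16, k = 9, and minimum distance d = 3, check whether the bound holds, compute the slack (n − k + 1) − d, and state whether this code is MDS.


Singleton RHS = n − k + 1 = 8, slack = 5, bound satisfied, not MDS.

Singleton bound: d ≤ n − k + 1.
Here n = 16, k = 9, so n − k + 1 = 8.
Given d = 3, check d ≤ 8: YES.
Slack = (n − k + 1) − d = 5.
The code is NOT MDS (slack = 5 > 0).
Description: the claimed parameters are [16, 9, 3]_4; such a code would be non-MDS.


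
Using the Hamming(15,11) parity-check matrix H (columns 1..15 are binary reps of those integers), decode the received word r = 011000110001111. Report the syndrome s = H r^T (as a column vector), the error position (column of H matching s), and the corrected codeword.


s = (1, 1, 1, 0)^T, error position = 14, corrected codeword c = 011000110001101

Compute s = H r^T mod 2 one row at a time:
  s_1 = 1 + 0 + 0 + 0 + 1 + 1 + 1 + 1 = 5 ≡ 1 (mod 2).
  s_2 = 0 + 0 + 0 + 1 + 1 + 1 + 1 + 1 = 5 ≡ 1 (mod 2).
  s_3 = 1 + 1 + 0 + 1 + 0 + 0 + 1 + 1 = 5 ≡ 1 (mod 2).
  s_4 = 0 + 1 + 0 + 1 + 0 + 0 + 1 + 1 = 4 ≡ 0 (mod 2).
s = (1, 1, 1, 0)^T — this equals column 14 of H (binary 1110), so error is at position 14.
Correct: flip bit 14 of r = 011000110001111 to get c = 011000110001101.


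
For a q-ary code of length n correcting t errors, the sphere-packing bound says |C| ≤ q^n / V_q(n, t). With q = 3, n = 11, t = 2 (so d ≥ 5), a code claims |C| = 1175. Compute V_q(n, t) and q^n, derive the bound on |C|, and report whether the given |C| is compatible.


V_q(n, t) = 243, q^n = 177147, Hamming bound = 729, |C| = 1175 > bound (violated).

Step 1: Compute V_q(n, t) = Σ_{j=0}^2 C(n, j) (q−1)^j.
  j = 0: C(11,0)·(2)^0 = 1·1 = 1.
  j = 1: C(11,1)·(2)^1 = 11·2 = 22.
  j = 2: C(11,2)·(2)^2 = 55·4 = 220.
  V_q(n, t) = 1 + 22 + 220 = 243.
Step 2: q^n = 3^11 = 177147.
Step 3: Hamming bound ⌊q^n / V_q(n,t)⌋ = ⌊177147/243⌋ = 729.
Step 4: Compare |C| = 1175 to 729: violated.
The claimed |C| lies above the Hamming bound, so no 3-ary code of length 11 with d ≥ 5 can have 1175 codewords.


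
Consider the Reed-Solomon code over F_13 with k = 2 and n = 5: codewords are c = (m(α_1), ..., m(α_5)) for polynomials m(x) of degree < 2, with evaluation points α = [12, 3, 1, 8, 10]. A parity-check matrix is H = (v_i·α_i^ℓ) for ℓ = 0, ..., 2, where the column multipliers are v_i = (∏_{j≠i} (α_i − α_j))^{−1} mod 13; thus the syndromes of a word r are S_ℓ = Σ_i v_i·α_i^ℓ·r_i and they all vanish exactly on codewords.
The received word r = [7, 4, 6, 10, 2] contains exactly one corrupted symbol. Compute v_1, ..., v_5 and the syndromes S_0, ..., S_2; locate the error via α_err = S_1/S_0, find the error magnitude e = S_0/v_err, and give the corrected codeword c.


S = (9, 9, 9), error at position 3, error magnitude e = 7, c = [7, 4, 12, 10, 2].

Step 1: column multipliers v_i = (∏_{j≠i}(α_i − α_j))^{−1} mod 13.
  i = 1 (α = 12): (12−3)(12−1)(12−8)(12−10) = 9·11·4·2 = 792 ≡ 12, so v_1 = 12^{−1} = 12 (mod 13).
  i = 2 (α = 3): (3−12)(3−1)(3−8)(3−10) = (−9)·2·(−5)·(−7) = −630 ≡ 7, so v_2 = 7^{−1} = 2 (mod 13).
  i = 3 (α = 1): (1−12)(1−3)(1−8)(1−10) = (−11)·(−2)·(−7)·(−9) = 1386 ≡ 8, so v_3 = 8^{−1} = 5 (mod 13).
  i = 4 (α = 8): (8−12)(8−3)(8−1)(8−10) = (−4)·5·7·(−2) = 280 ≡ 7, so v_4 = 7^{−1} = 2 (mod 13).
  i = 5 (α = 10): (10−12)(10−3)(10−1)(10−8) = (−2)·7·9·2 = −252 ≡ 8, so v_5 = 8^{−1} = 5 (mod 13).
  v = [12, 2, 5, 2, 5].
Step 2: syndromes of r = [7, 4, 6, 10, 2] (all sums mod 13).
  S_0 = Σ v_i r_i = 12·7 + 2·4 + 5·6 + 2·10 + 5·2 = 152 ≡ 9.
  S_1 = Σ v_i α_i r_i = 12·12·7 + 2·3·4 + 5·1·6 + 2·8·10 + 5·10·2 = 1322 ≡ 9.
  α_i^2 mod 13 = [1, 9, 1, 12, 9].
  S_2 = Σ v_i α_i^2 r_i = 12·1·7 + 2·9·4 + 5·1·6 + 2·12·10 + 5·9·2 = 516 ≡ 9.
  S = (9, 9, 9) ≠ 0, so r is not a codeword (an error is present).
Step 3: locate the error. For a single error e at position i, S_ℓ = v_i·e·α_i^ℓ, so α_err = S_1/S_0.
  S_0^{−1} = 9^{−1} = 3 (mod 13), so α_err = 9·3 = 27 ≡ 1 = α_3. Error position i = 3.
  Consistency check: S_2/S_1 = 9·3 = 27 ≡ 1 = α_err ✓ (single-error assumption holds).
Step 4: error magnitude e = S_0/v_3 = S_0·∏_{j≠3}(α_3 − α_j) = 9·8 = 72 ≡ 7 (mod 13).
Step 5: correct position 3: c_3 = r_3 − e = 6 − 7 ≡ 12 (mod 13). Hence c = [7, 4, 12, 10, 2].
  Check: interpolating c through the α_i gives m(x) = 3 + 9·x (degree < 2) with m(α_i) = c_i for every i, so c is indeed a codeword.


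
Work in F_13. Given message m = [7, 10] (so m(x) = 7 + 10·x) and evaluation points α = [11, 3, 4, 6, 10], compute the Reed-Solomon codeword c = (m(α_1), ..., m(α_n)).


c = [0, 11, 8, 2, 3]

Message polynomial: m(x) = 7 + 10·x (mod 13).
For each evaluation point α_i, compute m(α_i) mod 13:
  α_1 = 11: Horner steps 10 → 0, so m(11) = 0.
  α_2 = 3: Horner steps 10 → 11, so m(3) = 11.
  α_3 = 4: Horner steps 10 → 8, so m(4) = 8.
  α_4 = 6: Horner steps 10 → 2, so m(6) = 2.
  α_5 = 10: Horner steps 10 → 3, so m(10) = 3.
Codeword c = [0, 11, 8, 2, 3] ∈ F_13^5.


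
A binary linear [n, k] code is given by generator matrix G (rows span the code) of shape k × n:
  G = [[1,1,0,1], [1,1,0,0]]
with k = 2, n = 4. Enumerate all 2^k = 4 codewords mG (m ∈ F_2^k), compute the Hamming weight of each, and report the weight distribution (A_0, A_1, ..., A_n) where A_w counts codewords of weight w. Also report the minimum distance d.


Weight distribution: A_0 = 1, A_1 = 1, A_2 = 1, A_3 = 1. Minimum distance d = 1.

Enumerate all 2^2 = 4 messages m ∈ F_2^2.
For each, compute codeword c = mG in F_2^4, then tally its weight.
  m = 00 → c = 0000, weight = 0.
  m = 10 → c = 1101, weight = 3.
  m = 01 → c = 1100, weight = 2.
  m = 11 → c = 0001, weight = 1.
Tally weights:
  weight 0: 1 codewords.
  weight 1: 1 codewords.
  weight 2: 1 codewords.
  weight 3: 1 codewords.
Minimum distance d = smallest w > 0 with A_w > 0 = 1.
Sanity: Σ A_w = 4 = 2^2 = 4 ✓.


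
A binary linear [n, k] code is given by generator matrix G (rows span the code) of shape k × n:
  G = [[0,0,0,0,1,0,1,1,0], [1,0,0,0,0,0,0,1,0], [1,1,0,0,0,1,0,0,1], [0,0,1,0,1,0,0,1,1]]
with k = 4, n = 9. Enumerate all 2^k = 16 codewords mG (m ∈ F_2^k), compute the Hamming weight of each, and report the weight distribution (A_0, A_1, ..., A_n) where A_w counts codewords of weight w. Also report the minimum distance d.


Weight distribution: A_0 = 1, A_2 = 1, A_3 = 3, A_4 = 5, A_5 = 4, A_6 = 1, A_7 = 1. Minimum distance d = 2.

Enumerate all 2^4 = 16 messages m ∈ F_2^4.
For each, compute codeword c = mG in F_2^9, then tally its weight.
  m = 0000 → c = 000000000, weight = 0.
  m = 1000 → c = 000010110, weight = 3.
  m = 0100 → c = 100000010, weight = 2.
  m = 1100 → c = 100010100, weight = 3.
  m = 0010 → c = 110001001, weight = 4.
  m = 1010 → c = 110011111, weight = 7.
  m = 0110 → c = 010001011, weight = 4.
  m = 1110 → c = 010011101, weight = 5.
  m = 0001 → c = 001010011, weight = 4.
  m = 1001 → c = 001000101, weight = 3.
  m = 0101 → c = 101010001, weight = 4.
  m = 1101 → c = 101000111, weight = 5.
  m = 0011 → c = 111011010, weight = 6.
  m = 1011 → c = 111001100, weight = 5.
  m = 0111 → c = 011011000, weight = 4.
  m = 1111 → c = 011001110, weight = 5.
Tally weights:
  weight 0: 1 codewords.
  weight 2: 1 codewords.
  weight 3: 3 codewords.
  weight 4: 5 codewords.
  weight 5: 4 codewords.
  weight 6: 1 codewords.
  weight 7: 1 codewords.
Minimum distance d = smallest w > 0 with A_w > 0 = 2.
Sanity: Σ A_w = 16 = 2^4 = 16 ✓.


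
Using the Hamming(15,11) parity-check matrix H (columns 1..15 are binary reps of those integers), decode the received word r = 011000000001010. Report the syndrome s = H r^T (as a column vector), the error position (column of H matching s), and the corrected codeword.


s = (0, 0, 1, 1)^T, error position = 3, corrected codeword c = 010000000001010

Compute s = H r^T mod 2 one row at a time:
  s_1 = 0 + 0 + 0 + 0 + 1 + 0 + 1 + 0 = 2 ≡ 0 (mod 2).
  s_2 = 0 + 0 + 0 + 0 + 1 + 0 + 1 + 0 = 2 ≡ 0 (mod 2).
  s_3 = 1 + 1 + 0 + 0 + 0 + 0 + 1 + 0 = 3 ≡ 1 (mod 2).
  s_4 = 0 + 1 + 0 + 0 + 0 + 0 + 0 + 0 = 1 ≡ 1 (mod 2).
s = (0, 0, 1, 1)^T — this equals column 3 of H (binary 0011), so error is at position 3.
Correct: flip bit 3 of r = 011000000001010 to get c = 010000000001010.


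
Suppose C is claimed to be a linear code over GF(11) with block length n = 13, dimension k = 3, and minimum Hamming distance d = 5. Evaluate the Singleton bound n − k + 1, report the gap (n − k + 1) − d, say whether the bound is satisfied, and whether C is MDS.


Singleton RHS = n − k + 1 = 11, slack = 6, bound satisfied, not MDS.

Singleton bound: d ≤ n − k + 1.
Here n = 13, k = 3, so n − k + 1 = 11.
Given d = 5, check d ≤ 11: YES.
Slack = (n − k + 1) − d = 6.
The code is NOT MDS (slack = 6 > 0).
Description: the claimed parameters are [13, 3, 5]_11; such a code would be non-MDS.


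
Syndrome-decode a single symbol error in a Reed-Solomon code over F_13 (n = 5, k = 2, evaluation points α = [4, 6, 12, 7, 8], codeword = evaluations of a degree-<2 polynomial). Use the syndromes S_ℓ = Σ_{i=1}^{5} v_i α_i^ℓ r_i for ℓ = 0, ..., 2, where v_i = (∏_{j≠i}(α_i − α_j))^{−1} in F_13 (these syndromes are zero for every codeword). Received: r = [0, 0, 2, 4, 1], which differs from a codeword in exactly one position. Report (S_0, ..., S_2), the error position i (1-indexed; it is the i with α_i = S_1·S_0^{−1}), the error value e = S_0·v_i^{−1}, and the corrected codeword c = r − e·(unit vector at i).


S = (3, 5, 4), error at position 2, error magnitude e = 6, c = [0, 7, 2, 4, 1].

Step 1: column multipliers v_i = (∏_{j≠i}(α_i − α_j))^{−1} mod 13.
  i = 1 (α = 4): (4−6)(4−12)(4−7)(4−8) = (−2)·(−8)·(−3)·(−4) = 192 ≡ 10, so v_1 = 10^{−1} = 4 (mod 13).
  i = 2 (α = 6): (6−4)(6−12)(6−7)(6−8) = 2·(−6)·(−1)·(−2) = −24 ≡ 2, so v_2 = 2^{−1} = 7 (mod 13).
  i = 3 (α = 12): (12−4)(12−6)(12−7)(12−8) = 8·6·5·4 = 960 ≡ 11, so v_3 = 11^{−1} = 6 (mod 13).
  i = 4 (α = 7): (7−4)(7−6)(7−12)(7−8) = 3·1·(−5)·(−1) = 15 ≡ 2, so v_4 = 2^{−1} = 7 (mod 13).
  i = 5 (α = 8): (8−4)(8−6)(8−12)(8−7) = 4·2·(−4)·1 = −32 ≡ 7, so v_5 = 7^{−1} = 2 (mod 13).
  v = [4, 7, 6, 7, 2].
Step 2: syndromes of r = [0, 0, 2, 4, 1] (all sums mod 13).
  S_0 = Σ v_i r_i = 4·0 + 7·0 + 6·2 + 7·4 + 2·1 = 42 ≡ 3.
  S_1 = Σ v_i α_i r_i = 4·4·0 + 7·6·0 + 6·12·2 + 7·7·4 + 2·8·1 = 356 ≡ 5.
  α_i^2 mod 13 = [3, 10, 1, 10, 12].
  S_2 = Σ v_i α_i^2 r_i = 4·3·0 + 7·10·0 + 6·1·2 + 7·10·4 + 2·12·1 = 316 ≡ 4.
  S = (3, 5, 4) ≠ 0, so r is not a codeword (an error is present).
Step 3: locate the error. For a single error e at position i, S_ℓ = v_i·e·α_i^ℓ, so α_err = S_1/S_0.
  S_0^{−1} = 3^{−1} = 9 (mod 13), so α_err = 5·9 = 45 ≡ 6 = α_2. Error position i = 2.
  Consistency check: S_2/S_1 = 4·8 = 32 ≡ 6 = α_err ✓ (single-error assumption holds).
Step 4: error magnitude e = S_0/v_2 = S_0·∏_{j≠2}(α_2 − α_j) = 3·2 = 6 ≡ 6 (mod 13).
Step 5: correct position 2: c_2 = r_2 − e = 0 − 6 ≡ 7 (mod 13). Hence c = [0, 7, 2, 4, 1].
  Check: interpolating c through the α_i gives m(x) = 12 + 10·x (degree < 2) with m(α_i) = c_i for every i, so c is indeed a codeword.


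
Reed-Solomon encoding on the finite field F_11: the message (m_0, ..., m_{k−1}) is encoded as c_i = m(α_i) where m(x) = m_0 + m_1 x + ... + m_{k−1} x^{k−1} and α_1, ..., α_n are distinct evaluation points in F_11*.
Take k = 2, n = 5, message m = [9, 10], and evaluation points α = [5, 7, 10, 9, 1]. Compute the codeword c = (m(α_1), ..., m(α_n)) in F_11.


c = [4, 2, 10, 0, 8]

Message polynomial: m(x) = 9 + 10·x (mod 11).
For each evaluation point α_i, compute m(α_i) mod 11:
  α_1 = 5: Horner steps 10 → 4, so m(5) = 4.
  α_2 = 7: Horner steps 10 → 2, so m(7) = 2.
  α_3 = 10: Horner steps 10 → 10, so m(10) = 10.
  α_4 = 9: Horner steps 10 → 0, so m(9) = 0.
  α_5 = 1: Horner steps 10 → 8, so m(1) = 8.
Codeword c = [4, 2, 10, 0, 8] ∈ F_11^5.


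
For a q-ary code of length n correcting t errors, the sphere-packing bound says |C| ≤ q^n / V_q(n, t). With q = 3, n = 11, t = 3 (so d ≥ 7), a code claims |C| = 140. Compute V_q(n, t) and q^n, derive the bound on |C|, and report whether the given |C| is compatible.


V_q(n, t) = 1563, q^n = 177147, Hamming bound = 113, |C| = 140 > bound (violated).

Step 1: Compute V_q(n, t) = Σ_{j=0}^3 C(n, j) (q−1)^j.
  j = 0: C(11,0)·(2)^0 = 1·1 = 1.
  j = 1: C(11,1)·(2)^1 = 11·2 = 22.
  j = 2: C(11,2)·(2)^2 = 55·4 = 220.
  j = 3: C(11,3)·(2)^3 = 165·8 = 1320.
  V_q(n, t) = 1 + 22 + 220 + 1320 = 1563.
Step 2: q^n = 3^11 = 177147.
Step 3: Hamming bound ⌊q^n / V_q(n,t)⌋ = ⌊177147/1563⌋ = 113.
Step 4: Compare |C| = 140 to 113: violated.
The claimed |C| lies above the Hamming bound, so no 3-ary code of length 11 with d ≥ 7 can have 140 codewords.


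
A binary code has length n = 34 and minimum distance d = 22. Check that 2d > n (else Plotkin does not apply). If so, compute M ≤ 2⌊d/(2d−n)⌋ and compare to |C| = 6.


Plotkin bound M ≤ 4; given |C| = 6 > bound (violated).

Check applicability: 2d = 44, n = 34.
2d − n = 10 > 0, so Plotkin applies.
Compute d/(2d−n) = 22/10 ≈ 2.2000.
⌊d/(2d−n)⌋ = 2.
Plotkin bound: M ≤ 2·2 = 4.
Given |C| = 6, check: VIOLATED.
This |C| is above the Plotkin bound, so no binary code with n = 34, d = 22 and 6 codewords exists.


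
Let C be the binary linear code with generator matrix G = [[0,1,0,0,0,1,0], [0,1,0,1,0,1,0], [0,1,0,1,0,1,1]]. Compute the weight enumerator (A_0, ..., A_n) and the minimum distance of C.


Weight distribution: A_0 = 1, A_1 = 2, A_2 = 2, A_3 = 2, A_4 = 1. Minimum distance d = 1.

Enumerate all 2^3 = 8 messages m ∈ F_2^3.
For each, compute codeword c = mG in F_2^7, then tally its weight.
  m = 000 → c = 0000000, weight = 0.
  m = 100 → c = 0100010, weight = 2.
  m = 010 → c = 0101010, weight = 3.
  m = 110 → c = 0001000, weight = 1.
  m = 001 → c = 0101011, weight = 4.
  m = 101 → c = 0001001, weight = 2.
  m = 011 → c = 0000001, weight = 1.
  m = 111 → c = 0100011, weight = 3.
Tally weights:
  weight 0: 1 codewords.
  weight 1: 2 codewords.
  weight 2: 2 codewords.
  weight 3: 2 codewords.
  weight 4: 1 codewords.
Minimum distance d = smallest w > 0 with A_w > 0 = 1.
Sanity: Σ A_w = 8 = 2^3 = 8 ✓.


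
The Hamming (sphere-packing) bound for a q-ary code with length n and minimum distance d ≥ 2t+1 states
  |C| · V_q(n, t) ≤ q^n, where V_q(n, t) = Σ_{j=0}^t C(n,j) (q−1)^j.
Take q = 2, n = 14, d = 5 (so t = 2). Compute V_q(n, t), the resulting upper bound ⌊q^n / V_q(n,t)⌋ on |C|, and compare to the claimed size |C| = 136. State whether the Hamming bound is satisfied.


V_q(n, t) = 106, q^n = 16384, Hamming bound = 154, |C| = 136 ≤ bound (satisfied).

Step 1: Compute V_q(n, t) = Σ_{j=0}^2 C(n, j) (q−1)^j.
  j = 0: C(14,0)·(1)^0 = 1·1 = 1.
  j = 1: C(14,1)·(1)^1 = 14·1 = 14.
  j = 2: C(14,2)·(1)^2 = 91·1 = 91.
  V_q(n, t) = 1 + 14 + 91 = 106.
Step 2: q^n = 2^14 = 16384.
Step 3: Hamming bound ⌊q^n / V_q(n,t)⌋ = ⌊16384/106⌋ = 154.
Step 4: Compare |C| = 136 to 154: satisfied.
The claimed |C| lies below the Hamming bound.


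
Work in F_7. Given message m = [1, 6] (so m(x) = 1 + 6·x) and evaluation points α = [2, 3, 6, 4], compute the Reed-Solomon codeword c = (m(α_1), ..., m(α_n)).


c = [6, 5, 2, 4]

Message polynomial: m(x) = 1 + 6·x (mod 7).
For each evaluation point α_i, compute m(α_i) mod 7:
  α_1 = 2: Horner steps 6 → 6, so m(2) = 6.
  α_2 = 3: Horner steps 6 → 5, so m(3) = 5.
  α_3 = 6: Horner steps 6 → 2, so m(6) = 2.
  α_4 = 4: Horner steps 6 → 4, so m(4) = 4.
Codeword c = [6, 5, 2, 4] ∈ F_7^4.


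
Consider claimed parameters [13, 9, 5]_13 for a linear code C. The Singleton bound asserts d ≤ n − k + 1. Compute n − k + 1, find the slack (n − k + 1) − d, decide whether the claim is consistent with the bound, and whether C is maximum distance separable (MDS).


Singleton RHS = n − k + 1 = 5, slack = 0, bound satisfied, MDS.

Singleton bound: d ≤ n − k + 1.
Here n = 13, k = 9, so n − k + 1 = 5.
Given d = 5, check d ≤ 5: YES.
Slack = (n − k + 1) − d = 0.
The code is MDS (slack = 0).
Description: the claimed parameters are [13, 9, 5]_13; such a code would be MDS (meets Singleton bound).


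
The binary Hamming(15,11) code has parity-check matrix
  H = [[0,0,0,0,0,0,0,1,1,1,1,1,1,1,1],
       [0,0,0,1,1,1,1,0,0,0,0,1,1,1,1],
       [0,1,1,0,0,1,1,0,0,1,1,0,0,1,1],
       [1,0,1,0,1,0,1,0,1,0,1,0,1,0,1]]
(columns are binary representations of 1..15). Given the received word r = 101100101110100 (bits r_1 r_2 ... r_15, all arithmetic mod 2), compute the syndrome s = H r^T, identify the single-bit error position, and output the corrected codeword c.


s = (0, 1, 0, 0)^T, error position = 4, corrected codeword c = 101000101110100

Compute s = H r^T mod 2 one row at a time:
  s_1 = 0 + 1 + 1 + 1 + 0 + 1 + 0 + 0 = 4 ≡ 0 (mod 2).
  s_2 = 1 + 0 + 0 + 1 + 0 + 1 + 0 + 0 = 3 ≡ 1 (mod 2).
  s_3 = 0 + 1 + 0 + 1 + 1 + 1 + 0 + 0 = 4 ≡ 0 (mod 2).
  s_4 = 1 + 1 + 0 + 1 + 1 + 1 + 1 + 0 = 6 ≡ 0 (mod 2).
s = (0, 1, 0, 0)^T — this equals column 4 of H (binary 0100), so error is at position 4.
Correct: flip bit 4 of r = 101100101110100 to get c = 101000101110100.


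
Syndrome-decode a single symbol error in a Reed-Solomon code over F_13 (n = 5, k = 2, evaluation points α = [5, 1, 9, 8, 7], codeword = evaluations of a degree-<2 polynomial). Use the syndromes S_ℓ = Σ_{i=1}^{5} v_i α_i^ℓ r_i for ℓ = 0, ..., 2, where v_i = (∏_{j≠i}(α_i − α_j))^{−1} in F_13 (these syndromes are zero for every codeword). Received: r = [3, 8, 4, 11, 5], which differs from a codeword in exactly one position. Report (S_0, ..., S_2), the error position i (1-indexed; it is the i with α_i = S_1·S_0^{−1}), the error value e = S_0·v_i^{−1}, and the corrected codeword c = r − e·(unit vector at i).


S = (11, 3, 2), error at position 1, error magnitude e = 10, c = [6, 8, 4, 11, 5].

Step 1: column multipliers v_i = (∏_{j≠i}(α_i − α_j))^{−1} mod 13.
  i = 1 (α = 5): (5−1)(5−9)(5−8)(5−7) = 4·(−4)·(−3)·(−2) = −96 ≡ 8, so v_1 = 8^{−1} = 5 (mod 13).
  i = 2 (α = 1): (1−5)(1−9)(1−8)(1−7) = (−4)·(−8)·(−7)·(−6) = 1344 ≡ 5, so v_2 = 5^{−1} = 8 (mod 13).
  i = 3 (α = 9): (9−5)(9−1)(9−8)(9−7) = 4·8·1·2 = 64 ≡ 12, so v_3 = 12^{−1} = 12 (mod 13).
  i = 4 (α = 8): (8−5)(8−1)(8−9)(8−7) = 3·7·(−1)·1 = −21 ≡ 5, so v_4 = 5^{−1} = 8 (mod 13).
  i = 5 (α = 7): (7−5)(7−1)(7−9)(7−8) = 2·6·(−2)·(−1) = 24 ≡ 11, so v_5 = 11^{−1} = 6 (mod 13).
  v = [5, 8, 12, 8, 6].
Step 2: syndromes of r = [3, 8, 4, 11, 5] (all sums mod 13).
  S_0 = Σ v_i r_i = 5·3 + 8·8 + 12·4 + 8·11 + 6·5 = 245 ≡ 11.
  S_1 = Σ v_i α_i r_i = 5·5·3 + 8·1·8 + 12·9·4 + 8·8·11 + 6·7·5 = 1485 ≡ 3.
  α_i^2 mod 13 = [12, 1, 3, 12, 10].
  S_2 = Σ v_i α_i^2 r_i = 5·12·3 + 8·1·8 + 12·3·4 + 8·12·11 + 6·10·5 = 1744 ≡ 2.
  S = (11, 3, 2) ≠ 0, so r is not a codeword (an error is present).
Step 3: locate the error. For a single error e at position i, S_ℓ = v_i·e·α_i^ℓ, so α_err = S_1/S_0.
  S_0^{−1} = 11^{−1} = 6 (mod 13), so α_err = 3·6 = 18 ≡ 5 = α_1. Error position i = 1.
  Consistency check: S_2/S_1 = 2·9 = 18 ≡ 5 = α_err ✓ (single-error assumption holds).
Step 4: error magnitude e = S_0/v_1 = S_0·∏_{j≠1}(α_1 − α_j) = 11·8 = 88 ≡ 10 (mod 13).
Step 5: correct position 1: c_1 = r_1 − e = 3 − 10 ≡ 6 (mod 13). Hence c = [6, 8, 4, 11, 5].
  Check: interpolating c through the α_i gives m(x) = 2 + 6·x (degree < 2) with m(α_i) = c_i for every i, so c is indeed a codeword.


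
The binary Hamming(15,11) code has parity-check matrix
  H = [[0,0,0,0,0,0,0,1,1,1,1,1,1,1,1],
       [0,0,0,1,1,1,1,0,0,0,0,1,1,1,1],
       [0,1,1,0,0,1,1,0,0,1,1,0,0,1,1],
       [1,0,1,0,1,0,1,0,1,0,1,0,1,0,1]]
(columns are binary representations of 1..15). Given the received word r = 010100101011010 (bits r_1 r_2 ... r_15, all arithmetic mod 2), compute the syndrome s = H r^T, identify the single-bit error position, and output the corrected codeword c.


s = (0, 0, 0, 1)^T, error position = 1, corrected codeword c = 110100101011010

Compute s = H r^T mod 2 one row at a time:
  s_1 = 0 + 1 + 0 + 1 + 1 + 0 + 1 + 0 = 4 ≡ 0 (mod 2).
  s_2 = 1 + 0 + 0 + 1 + 1 + 0 + 1 + 0 = 4 ≡ 0 (mod 2).
  s_3 = 1 + 0 + 0 + 1 + 0 + 1 + 1 + 0 = 4 ≡ 0 (mod 2).
  s_4 = 0 + 0 + 0 + 1 + 1 + 1 + 0 + 0 = 3 ≡ 1 (mod 2).
s = (0, 0, 0, 1)^T — this equals column 1 of H (binary 0001), so error is at position 1.
Correct: flip bit 1 of r = 010100101011010 to get c = 110100101011010.


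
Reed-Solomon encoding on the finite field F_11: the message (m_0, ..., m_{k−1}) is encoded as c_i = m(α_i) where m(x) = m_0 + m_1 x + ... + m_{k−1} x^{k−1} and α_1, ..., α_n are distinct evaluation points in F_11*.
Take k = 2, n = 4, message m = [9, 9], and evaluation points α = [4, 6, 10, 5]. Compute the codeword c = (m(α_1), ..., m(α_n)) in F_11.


c = [1, 8, 0, 10]

Message polynomial: m(x) = 9 + 9·x (mod 11).
For each evaluation point α_i, compute m(α_i) mod 11:
  α_1 = 4: Horner steps 9 → 1, so m(4) = 1.
  α_2 = 6: Horner steps 9 → 8, so m(6) = 8.
  α_3 = 10: Horner steps 9 → 0, so m(10) = 0.
  α_4 = 5: Horner steps 9 → 10, so m(5) = 10.
Codeword c = [1, 8, 0, 10] ∈ F_11^4.


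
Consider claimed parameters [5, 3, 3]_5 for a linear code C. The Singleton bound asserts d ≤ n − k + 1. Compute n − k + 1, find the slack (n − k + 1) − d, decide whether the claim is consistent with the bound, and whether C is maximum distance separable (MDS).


Singleton RHS = n − k + 1 = 3, slack = 0, bound satisfied, MDS.

Singleton bound: d ≤ n − k + 1.
Here n = 5, k = 3, so n − k + 1 = 3.
Given d = 3, check d ≤ 3: YES.
Slack = (n − k + 1) − d = 0.
The code is MDS (slack = 0).
Description: the claimed parameters are [5, 3, 3]_5; such a code would be MDS (meets Singleton bound).


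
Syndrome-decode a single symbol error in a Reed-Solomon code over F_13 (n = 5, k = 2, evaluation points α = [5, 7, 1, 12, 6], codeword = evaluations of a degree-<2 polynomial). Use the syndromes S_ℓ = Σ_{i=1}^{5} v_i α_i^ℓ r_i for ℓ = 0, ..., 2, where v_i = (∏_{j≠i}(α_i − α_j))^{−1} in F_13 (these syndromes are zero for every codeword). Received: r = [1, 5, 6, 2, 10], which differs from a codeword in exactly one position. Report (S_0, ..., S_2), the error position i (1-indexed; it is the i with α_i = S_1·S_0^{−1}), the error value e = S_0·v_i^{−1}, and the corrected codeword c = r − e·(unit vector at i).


S = (5, 4, 11), error at position 5, error magnitude e = 7, c = [1, 5, 6, 2, 3].

Step 1: column multipliers v_i = (∏_{j≠i}(α_i − α_j))^{−1} mod 13.
  i = 1 (α = 5): (5−7)(5−1)(5−12)(5−6) = (−2)·4·(−7)·(−1) = −56 ≡ 9, so v_1 = 9^{−1} = 3 (mod 13).
  i = 2 (α = 7): (7−5)(7−1)(7−12)(7−6) = 2·6·(−5)·1 = −60 ≡ 5, so v_2 = 5^{−1} = 8 (mod 13).
  i = 3 (α = 1): (1−5)(1−7)(1−12)(1−6) = (−4)·(−6)·(−11)·(−5) = 1320 ≡ 7, so v_3 = 7^{−1} = 2 (mod 13).
  i = 4 (α = 12): (12−5)(12−7)(12−1)(12−6) = 7·5·11·6 = 2310 ≡ 9, so v_4 = 9^{−1} = 3 (mod 13).
  i = 5 (α = 6): (6−5)(6−7)(6−1)(6−12) = 1·(−1)·5·(−6) = 30 ≡ 4, so v_5 = 4^{−1} = 10 (mod 13).
  v = [3, 8, 2, 3, 10].
Step 2: syndromes of r = [1, 5, 6, 2, 10] (all sums mod 13).
  S_0 = Σ v_i r_i = 3·1 + 8·5 + 2·6 + 3·2 + 10·10 = 161 ≡ 5.
  S_1 = Σ v_i α_i r_i = 3·5·1 + 8·7·5 + 2·1·6 + 3·12·2 + 10·6·10 = 979 ≡ 4.
  α_i^2 mod 13 = [12, 10, 1, 1, 10].
  S_2 = Σ v_i α_i^2 r_i = 3·12·1 + 8·10·5 + 2·1·6 + 3·1·2 + 10·10·10 = 1454 ≡ 11.
  S = (5, 4, 11) ≠ 0, so r is not a codeword (an error is present).
Step 3: locate the error. For a single error e at position i, S_ℓ = v_i·e·α_i^ℓ, so α_err = S_1/S_0.
  S_0^{−1} = 5^{−1} = 8 (mod 13), so α_err = 4·8 = 32 ≡ 6 = α_5. Error position i = 5.
  Consistency check: S_2/S_1 = 11·10 = 110 ≡ 6 = α_err ✓ (single-error assumption holds).
Step 4: error magnitude e = S_0/v_5 = S_0·∏_{j≠5}(α_5 − α_j) = 5·4 = 20 ≡ 7 (mod 13).
Step 5: correct position 5: c_5 = r_5 − e = 10 − 7 ≡ 3 (mod 13). Hence c = [1, 5, 6, 2, 3].
  Check: interpolating c through the α_i gives m(x) = 4 + 2·x (degree < 2) with m(α_i) = c_i for every i, so c is indeed a codeword.
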